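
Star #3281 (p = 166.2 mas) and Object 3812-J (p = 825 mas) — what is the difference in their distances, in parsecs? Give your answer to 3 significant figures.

4.80 pc

d_A = 1/0.1662″ = 6.0168 pc; d_B = 1/0.8250″ = 1.2121 pc.
|d_B − d_A| = |1.2121 − 6.0168| = 4.8047 pc.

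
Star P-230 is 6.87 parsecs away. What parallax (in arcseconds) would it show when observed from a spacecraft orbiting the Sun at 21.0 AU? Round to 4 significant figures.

p (arcsec) = B (AU) / d (pc).
p = 21.0 / 6.87 = 3.0568 arcsec.

3.057 arcsec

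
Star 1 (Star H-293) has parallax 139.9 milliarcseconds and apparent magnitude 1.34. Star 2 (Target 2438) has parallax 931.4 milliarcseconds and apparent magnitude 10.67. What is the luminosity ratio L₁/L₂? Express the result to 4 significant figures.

d₁ = 1/p₁ = 1/0.1399″ = 7.148 pc; d₂ = 1/p₂ = 1/0.9314″ = 1.0737 pc.
M₁ = m₁ − 5 log₁₀ d₁ + 5 = 1.34 − 4.2709 + 5 = 2.0691.
M₂ = 10.67 − 0.1544 + 5 = 15.5156.
L₁/L₂ = 10^(0.4(M₂ − M₁)) = 10^(0.4 × 13.4465) = 10^5.37860 = 2.3911 × 10^5.

L₁/L₂ = 239100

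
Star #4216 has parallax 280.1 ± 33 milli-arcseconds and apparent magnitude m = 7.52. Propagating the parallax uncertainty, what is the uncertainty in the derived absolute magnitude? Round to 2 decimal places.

M = m − 5 log₁₀ d + 5 = m + 5 log₁₀ p + 5, so ∂M/∂p = 5/(p ln 10).
σ_M = (5/ln 10) · (σ_p/p) = 2.1715 × 33/280.1 = 2.1715 × 0.11782 = 0.25585.

σ_M = 0.26 mag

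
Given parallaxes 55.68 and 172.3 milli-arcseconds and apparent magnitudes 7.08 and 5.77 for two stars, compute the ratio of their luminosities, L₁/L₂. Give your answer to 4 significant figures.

L₁/L₂ = 2.865

d₁ = 1/p₁ = 1/0.05568″ = 17.96 pc; d₂ = 1/p₂ = 1/0.1723″ = 5.8038 pc.
M₁ = m₁ − 5 log₁₀ d₁ + 5 = 7.08 − 6.2715 + 5 = 5.8085.
M₂ = 5.77 − 3.8186 + 5 = 6.9514.
L₁/L₂ = 10^(0.4(M₂ − M₁)) = 10^(0.4 × 1.1429) = 10^0.45716 = 2.8652.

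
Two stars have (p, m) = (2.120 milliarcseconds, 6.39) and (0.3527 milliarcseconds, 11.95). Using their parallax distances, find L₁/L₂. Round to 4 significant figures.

d₁ = 1/p₁ = 1/0.002120″ = 471.7 pc; d₂ = 1/p₂ = 1/0.0003527″ = 2835.3 pc.
M₁ = m₁ − 5 log₁₀ d₁ + 5 = 6.39 − 13.3683 + 5 = -1.9783.
M₂ = 11.95 − 17.2630 + 5 = -0.3130.
L₁/L₂ = 10^(0.4(M₂ − M₁)) = 10^(0.4 × 1.6653) = 10^0.66612 = 4.6357.

L₁/L₂ = 4.636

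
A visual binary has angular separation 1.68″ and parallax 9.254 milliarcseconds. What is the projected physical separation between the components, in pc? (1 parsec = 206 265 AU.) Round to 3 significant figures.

0.000880 pc

d = 1/p = 1/0.009254″ = 108.06 pc.
At distance d (pc), an angle of θ arcsec spans θ·d AU: s = 1.68 × 108.06 = 181.54 AU.
= 181.54 / 206265 = 0.00088013 pc.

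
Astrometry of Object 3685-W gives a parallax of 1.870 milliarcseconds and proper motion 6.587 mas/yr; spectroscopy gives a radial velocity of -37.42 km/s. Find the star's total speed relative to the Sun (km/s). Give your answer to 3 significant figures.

d = 1/p = 1/0.001870″ = 534.76 pc.
μ = 6.587 mas/yr = 0.006587 ″/yr.
v_t = 4.740 μ d = 4.740 × 0.006587 × 534.76 = 16.696 km/s.
v = √(v_r² + v_t²) = √((-37.42)² + 16.696²) = √1679.01 = 40.976 km/s.

41.0 km/s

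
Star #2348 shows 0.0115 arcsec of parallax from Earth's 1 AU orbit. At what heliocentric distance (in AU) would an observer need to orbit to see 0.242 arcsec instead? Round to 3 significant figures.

Parallax scales linearly with baseline: p ∝ B, so B = p_target / p_Earth × 1 AU.
B = 0.242 / 0.0115 = 21.043 AU.

21.0 AU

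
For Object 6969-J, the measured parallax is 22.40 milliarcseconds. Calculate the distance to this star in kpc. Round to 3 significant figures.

0.0446 kpc

p = 22.40 milliarcseconds = 0.02240 arcsec.
d = 1/p = 1/0.02240 = 44.643 pc.
= 0.044643 kpc.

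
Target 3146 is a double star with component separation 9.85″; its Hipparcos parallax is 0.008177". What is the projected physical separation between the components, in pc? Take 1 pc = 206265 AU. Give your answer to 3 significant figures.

0.00584 pc

d = 1/p = 1/0.008177″ = 122.29 pc.
At distance d (pc), an angle of θ arcsec spans θ·d AU: s = 9.85 × 122.29 = 1204.6 AU.
= 1204.6 / 206265 = 0.0058401 pc.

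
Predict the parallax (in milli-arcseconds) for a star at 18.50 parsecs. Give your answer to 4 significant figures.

p = 1/d = 1/18.5 = 0.054054 arcsec.
= 0.054054 × 1000 = 54.054 mas.

54.05 mas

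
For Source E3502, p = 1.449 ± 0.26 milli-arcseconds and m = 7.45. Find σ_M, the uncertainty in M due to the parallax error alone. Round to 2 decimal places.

M = m − 5 log₁₀ d + 5 = m + 5 log₁₀ p + 5, so ∂M/∂p = 5/(p ln 10).
σ_M = (5/ln 10) · (σ_p/p) = 2.1715 × 0.26/1.449 = 2.1715 × 0.17943 = 0.38963.

σ_M = 0.39 mag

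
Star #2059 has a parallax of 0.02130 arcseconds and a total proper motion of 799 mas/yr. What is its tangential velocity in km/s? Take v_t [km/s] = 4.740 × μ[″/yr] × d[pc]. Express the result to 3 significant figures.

178 km/s

d = 1/p = 1/0.02130″ = 46.948 pc.
μ = 799 mas/yr = 0.799 ″/yr.
v_t = 4.74 × μ × d = 4.74 × 0.799 × 46.948 = 177.8 km/s.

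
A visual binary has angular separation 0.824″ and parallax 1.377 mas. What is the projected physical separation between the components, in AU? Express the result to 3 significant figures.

d = 1/p = 1/0.001377″ = 726.22 pc.
At distance d (pc), an angle of θ arcsec spans θ·d AU: s = 0.824 × 726.22 = 598.41 AU.

598 AU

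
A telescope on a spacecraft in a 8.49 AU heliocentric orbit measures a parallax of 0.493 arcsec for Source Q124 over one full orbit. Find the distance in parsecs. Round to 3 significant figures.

17.2 pc

With baseline B (in AU) and parallax p (in arcsec), d = B/p parsecs.
d = 8.49 / 0.493 = 17.221 pc.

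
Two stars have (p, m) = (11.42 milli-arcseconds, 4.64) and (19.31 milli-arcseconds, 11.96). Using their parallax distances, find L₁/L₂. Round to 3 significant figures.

d₁ = 1/p₁ = 1/0.01142″ = 87.566 pc; d₂ = 1/p₂ = 1/0.01931″ = 51.787 pc.
M₁ = m₁ − 5 log₁₀ d₁ + 5 = 4.64 − 9.7117 + 5 = -0.0717.
M₂ = 11.96 − 8.5711 + 5 = 8.3889.
L₁/L₂ = 10^(0.4(M₂ − M₁)) = 10^(0.4 × 8.4606) = 10^3.38424 = 2422.4.

L₁/L₂ = 2420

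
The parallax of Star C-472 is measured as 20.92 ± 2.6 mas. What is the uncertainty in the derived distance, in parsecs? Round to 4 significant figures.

d = 1/p, so σ_d = σ_p / p².
σ_d = 0.00260 / (0.02092)² = 0.00260 / 0.00043765 = 5.9408 pc.

5.941 pc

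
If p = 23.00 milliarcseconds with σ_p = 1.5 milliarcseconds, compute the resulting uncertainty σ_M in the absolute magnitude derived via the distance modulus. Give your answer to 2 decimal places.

M = m − 5 log₁₀ d + 5 = m + 5 log₁₀ p + 5, so ∂M/∂p = 5/(p ln 10).
σ_M = (5/ln 10) · (σ_p/p) = 2.1715 × 1.5/23.00 = 2.1715 × 0.065217 = 0.14162.

σ_M = 0.14 mag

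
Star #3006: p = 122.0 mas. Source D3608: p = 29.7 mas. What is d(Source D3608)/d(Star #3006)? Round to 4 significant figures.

Since d = 1/p, d_B/d_A = p_A/p_B.
= 122.0 / 29.7 = 4.1077.

4.108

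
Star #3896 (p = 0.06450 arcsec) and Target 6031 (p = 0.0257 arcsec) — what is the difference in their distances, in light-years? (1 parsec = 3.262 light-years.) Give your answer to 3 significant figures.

76.4 ly

d_A = 1/0.06450″ = 15.504 pc; d_B = 1/0.02570″ = 38.911 pc.
|d_B − d_A| = |38.911 − 15.504| = 23.407 pc = 23.407 × 3.262 ly = 76.354 ly.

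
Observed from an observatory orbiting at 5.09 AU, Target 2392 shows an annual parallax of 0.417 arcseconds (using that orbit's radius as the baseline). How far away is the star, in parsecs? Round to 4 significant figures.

With baseline B (in AU) and parallax p (in arcsec), d = B/p parsecs.
d = 5.09 / 0.417 = 12.206 pc.

12.21 pc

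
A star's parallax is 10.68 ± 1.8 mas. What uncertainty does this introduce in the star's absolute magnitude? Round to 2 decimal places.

M = m − 5 log₁₀ d + 5 = m + 5 log₁₀ p + 5, so ∂M/∂p = 5/(p ln 10).
σ_M = (5/ln 10) · (σ_p/p) = 2.1715 × 1.8/10.68 = 2.1715 × 0.16854 = 0.36598.

σ_M = 0.37 mag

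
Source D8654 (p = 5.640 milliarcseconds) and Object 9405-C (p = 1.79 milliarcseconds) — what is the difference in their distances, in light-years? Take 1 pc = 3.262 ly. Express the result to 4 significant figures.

1244 ly

d_A = 1/0.005640″ = 177.3 pc; d_B = 1/0.001790″ = 558.66 pc.
|d_B − d_A| = |558.66 − 177.3| = 381.36 pc = 381.36 × 3.262 ly = 1244 ly.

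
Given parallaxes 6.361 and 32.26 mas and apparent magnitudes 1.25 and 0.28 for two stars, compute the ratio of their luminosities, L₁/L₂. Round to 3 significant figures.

L₁/L₂ = 10.5

d₁ = 1/p₁ = 1/0.006361″ = 157.21 pc; d₂ = 1/p₂ = 1/0.03226″ = 30.998 pc.
M₁ = m₁ − 5 log₁₀ d₁ + 5 = 1.25 − 10.9824 + 5 = -4.7324.
M₂ = 0.28 − 7.4567 + 5 = -2.1767.
L₁/L₂ = 10^(0.4(M₂ − M₁)) = 10^(0.4 × 2.5557) = 10^1.02228 = 10.526.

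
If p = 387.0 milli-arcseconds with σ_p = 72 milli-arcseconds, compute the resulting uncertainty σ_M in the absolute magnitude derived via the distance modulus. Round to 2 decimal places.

σ_M = 0.40 mag

M = m − 5 log₁₀ d + 5 = m + 5 log₁₀ p + 5, so ∂M/∂p = 5/(p ln 10).
σ_M = (5/ln 10) · (σ_p/p) = 2.1715 × 72/387.0 = 2.1715 × 0.18605 = 0.40401.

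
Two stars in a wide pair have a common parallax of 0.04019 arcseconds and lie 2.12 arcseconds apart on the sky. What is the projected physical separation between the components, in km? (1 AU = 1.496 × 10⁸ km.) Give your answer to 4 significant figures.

d = 1/p = 1/0.04019″ = 24.882 pc.
At distance d (pc), an angle of θ arcsec spans θ·d AU: s = 2.12 × 24.882 = 52.75 AU.
= 52.75 × 1.496 × 10⁸ km = 7.8914 × 10^9 km.

7.891 × 10^9 km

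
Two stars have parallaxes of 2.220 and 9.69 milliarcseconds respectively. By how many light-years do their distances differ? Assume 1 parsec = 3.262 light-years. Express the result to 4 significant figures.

d_A = 1/0.002220″ = 450.45 pc; d_B = 1/0.009690″ = 103.2 pc.
|d_B − d_A| = |103.2 − 450.45| = 347.25 pc = 347.25 × 3.262 ly = 1132.7 ly.

1133 ly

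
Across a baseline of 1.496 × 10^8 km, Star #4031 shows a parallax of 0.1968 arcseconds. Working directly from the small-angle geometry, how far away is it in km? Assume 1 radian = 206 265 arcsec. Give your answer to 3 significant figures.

1.57 × 10^14 km

θ = 0.1968″ = 0.1968/206265 = 9.5411 × 10^-7 rad.
d = B/θ = (1.496 × 10^8) / (9.5411 × 10^-7) = 1.5680 × 10^14 km.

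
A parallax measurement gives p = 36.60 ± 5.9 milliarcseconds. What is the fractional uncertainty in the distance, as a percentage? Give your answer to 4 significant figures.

For d = 1/p, |σ_d/d| = |σ_p/p|.
σ_p/p = 5.9 / 36.60 = 0.1612 = 16.12%.

16.12%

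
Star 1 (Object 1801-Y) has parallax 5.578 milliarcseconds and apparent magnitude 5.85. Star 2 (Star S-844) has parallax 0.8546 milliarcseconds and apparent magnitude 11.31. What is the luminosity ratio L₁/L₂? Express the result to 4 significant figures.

L₁/L₂ = 3.586

d₁ = 1/p₁ = 1/0.005578″ = 179.28 pc; d₂ = 1/p₂ = 1/0.0008546″ = 1170.1 pc.
M₁ = m₁ − 5 log₁₀ d₁ + 5 = 5.85 − 11.2677 + 5 = -0.4177.
M₂ = 11.31 − 15.3411 + 5 = 0.9689.
L₁/L₂ = 10^(0.4(M₂ − M₁)) = 10^(0.4 × 1.3866) = 10^0.55464 = 3.5862.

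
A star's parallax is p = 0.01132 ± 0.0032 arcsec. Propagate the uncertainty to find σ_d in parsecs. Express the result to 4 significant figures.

24.97 pc

d = 1/p, so σ_d = σ_p / p².
σ_d = 0.00320 / (0.01132)² = 0.00320 / 0.00012814 = 24.973 pc.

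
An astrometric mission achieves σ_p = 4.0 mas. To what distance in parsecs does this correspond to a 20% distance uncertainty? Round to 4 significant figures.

50.00 pc

σ_d/d = σ_p/p, so the condition is σ_p/p ≤ 0.20, i.e. p ≥ σ_p/0.20.
p_min = 4.0/0.20 = 20 mas = 0.02 arcsec.
d_max = 1/p_min = 1/0.02 = 50 pc.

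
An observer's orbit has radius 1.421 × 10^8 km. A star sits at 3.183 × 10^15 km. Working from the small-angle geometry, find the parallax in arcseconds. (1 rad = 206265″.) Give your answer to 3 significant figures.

0.00921 arcsec

θ ≈ B/d = (1.421 × 10^8) / (3.183 × 10^15) = 4.4643 × 10^-8 rad.
In arcseconds: 4.4643 × 10^-8 × 206265 = 0.0092083″.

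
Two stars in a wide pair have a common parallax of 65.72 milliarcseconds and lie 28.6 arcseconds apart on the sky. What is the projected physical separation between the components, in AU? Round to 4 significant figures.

d = 1/p = 1/0.06572″ = 15.216 pc.
At distance d (pc), an angle of θ arcsec spans θ·d AU: s = 28.6 × 15.216 = 435.18 AU.

435.2 AU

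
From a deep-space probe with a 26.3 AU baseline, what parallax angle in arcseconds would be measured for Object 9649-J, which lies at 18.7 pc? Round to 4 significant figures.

p (arcsec) = B (AU) / d (pc).
p = 26.3 / 18.7 = 1.4064 arcsec.

1.406 arcsec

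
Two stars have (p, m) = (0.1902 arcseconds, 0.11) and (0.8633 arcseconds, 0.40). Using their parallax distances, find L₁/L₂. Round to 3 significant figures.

d₁ = 1/p₁ = 1/0.1902″ = 5.2576 pc; d₂ = 1/p₂ = 1/0.8633″ = 1.1583 pc.
M₁ = m₁ − 5 log₁₀ d₁ + 5 = 0.11 − 3.6039 + 5 = 1.5061.
M₂ = 0.40 − 0.3191 + 5 = 5.0809.
L₁/L₂ = 10^(0.4(M₂ − M₁)) = 10^(0.4 × 3.5748) = 10^1.42992 = 26.91.

L₁/L₂ = 26.9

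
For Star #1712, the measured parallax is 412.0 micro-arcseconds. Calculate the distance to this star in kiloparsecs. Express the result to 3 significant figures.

p = 412.0 micro-arcseconds = 0.0004120 arcsec.
d = 1/p = 1/0.0004120 = 2427.2 pc.
= 2.4272 kpc.

2.43 kpc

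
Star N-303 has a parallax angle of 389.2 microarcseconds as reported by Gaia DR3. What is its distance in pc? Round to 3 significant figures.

p = 389.2 microarcseconds = 0.0003892 arcsec.
d = 1/p = 1/0.0003892 = 2569.4 pc.

2570 pc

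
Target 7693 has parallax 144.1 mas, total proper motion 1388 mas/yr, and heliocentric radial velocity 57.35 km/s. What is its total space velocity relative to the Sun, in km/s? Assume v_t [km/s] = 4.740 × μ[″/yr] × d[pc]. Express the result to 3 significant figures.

d = 1/p = 1/0.1441″ = 6.9396 pc.
μ = 1388 mas/yr = 1.388 ″/yr.
v_t = 4.740 μ d = 4.740 × 1.388 × 6.9396 = 45.656 km/s.
v = √(v_r² + v_t²) = √(57.35² + 45.656²) = √5373.49 = 73.304 km/s.

73.3 km/s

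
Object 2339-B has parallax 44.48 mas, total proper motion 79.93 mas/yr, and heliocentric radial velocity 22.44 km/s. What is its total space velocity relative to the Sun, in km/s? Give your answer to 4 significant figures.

24.00 km/s

d = 1/p = 1/0.04448″ = 22.482 pc.
μ = 79.93 mas/yr = 0.07993 ″/yr.
v_t = 4.740 μ d = 4.740 × 0.07993 × 22.482 = 8.5177 km/s.
v = √(v_r² + v_t²) = √(22.44² + 8.5177²) = √576.105 = 24.002 km/s.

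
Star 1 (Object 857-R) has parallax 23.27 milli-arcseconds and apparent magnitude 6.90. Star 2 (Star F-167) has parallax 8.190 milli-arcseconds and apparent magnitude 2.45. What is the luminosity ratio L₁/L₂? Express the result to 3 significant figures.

L₁/L₂ = 0.00206

d₁ = 1/p₁ = 1/0.02327″ = 42.974 pc; d₂ = 1/p₂ = 1/0.008190″ = 122.1 pc.
M₁ = m₁ − 5 log₁₀ d₁ + 5 = 6.90 − 8.1660 + 5 = 3.7340.
M₂ = 2.45 − 10.4336 + 5 = -2.9836.
L₁/L₂ = 10^(0.4(M₂ − M₁)) = 10^(0.4 × (-6.7176)) = 10^(-2.68704) = 0.0020557.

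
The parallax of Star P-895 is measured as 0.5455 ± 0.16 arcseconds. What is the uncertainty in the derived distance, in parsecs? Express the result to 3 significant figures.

0.538 pc

d = 1/p, so σ_d = σ_p / p².
σ_d = 0.160 / (0.5455)² = 0.160 / 0.29757 = 0.53769 pc.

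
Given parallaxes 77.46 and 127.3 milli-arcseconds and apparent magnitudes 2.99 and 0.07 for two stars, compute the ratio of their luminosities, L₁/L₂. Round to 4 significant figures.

L₁/L₂ = 0.1834

d₁ = 1/p₁ = 1/0.07746″ = 12.91 pc; d₂ = 1/p₂ = 1/0.1273″ = 7.8555 pc.
M₁ = m₁ − 5 log₁₀ d₁ + 5 = 2.99 − 5.5546 + 5 = 2.4354.
M₂ = 0.07 − 4.4759 + 5 = 0.5941.
L₁/L₂ = 10^(0.4(M₂ − M₁)) = 10^(0.4 × (-1.8413)) = 10^(-0.73652) = 0.18343.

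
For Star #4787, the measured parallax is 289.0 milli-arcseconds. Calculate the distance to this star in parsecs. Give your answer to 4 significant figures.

p = 289.0 milli-arcseconds = 0.2890 arcsec.
d = 1/p = 1/0.2890 = 3.4602 pc.

3.460 pc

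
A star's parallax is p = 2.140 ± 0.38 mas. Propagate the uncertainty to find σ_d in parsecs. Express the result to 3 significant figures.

83.0 pc

d = 1/p, so σ_d = σ_p / p².
σ_d = 0.000380 / (0.002140)² = 0.000380 / 0.0000045796 = 82.977 pc.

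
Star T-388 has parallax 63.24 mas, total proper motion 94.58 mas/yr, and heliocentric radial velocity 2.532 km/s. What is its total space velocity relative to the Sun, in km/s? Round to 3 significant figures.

d = 1/p = 1/0.06324″ = 15.813 pc.
μ = 94.58 mas/yr = 0.09458 ″/yr.
v_t = 4.740 μ d = 4.740 × 0.09458 × 15.813 = 7.0891 km/s.
v = √(v_r² + v_t²) = √(2.532² + 7.0891²) = √56.6664 = 7.5277 km/s.

7.53 km/s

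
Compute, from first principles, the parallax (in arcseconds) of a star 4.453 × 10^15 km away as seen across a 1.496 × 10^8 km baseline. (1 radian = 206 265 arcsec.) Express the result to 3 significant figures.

θ ≈ B/d = (1.496 × 10^8) / (4.453 × 10^15) = 3.3595 × 10^-8 rad.
In arcseconds: 3.3595 × 10^-8 × 206265 = 0.0069295″.

0.00693 arcsec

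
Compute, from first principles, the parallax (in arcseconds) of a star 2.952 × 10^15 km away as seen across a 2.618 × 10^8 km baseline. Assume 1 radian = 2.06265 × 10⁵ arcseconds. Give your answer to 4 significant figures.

θ ≈ B/d = (2.618 × 10^8) / (2.952 × 10^15) = 8.8686 × 10^-8 rad.
In arcseconds: 8.8686 × 10^-8 × 206265 = 0.018293″.

0.01829 arcsec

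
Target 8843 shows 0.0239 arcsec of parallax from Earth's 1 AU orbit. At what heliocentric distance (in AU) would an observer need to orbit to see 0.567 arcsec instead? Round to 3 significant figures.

23.7 AU

Parallax scales linearly with baseline: p ∝ B, so B = p_target / p_Earth × 1 AU.
B = 0.567 / 0.0239 = 23.724 AU.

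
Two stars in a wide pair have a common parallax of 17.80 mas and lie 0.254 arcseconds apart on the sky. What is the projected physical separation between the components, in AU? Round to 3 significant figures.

14.3 AU

d = 1/p = 1/0.01780″ = 56.18 pc.
At distance d (pc), an angle of θ arcsec spans θ·d AU: s = 0.254 × 56.18 = 14.27 AU.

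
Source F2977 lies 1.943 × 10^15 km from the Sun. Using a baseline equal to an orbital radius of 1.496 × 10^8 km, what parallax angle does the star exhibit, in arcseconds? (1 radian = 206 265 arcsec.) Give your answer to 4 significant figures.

0.01588 arcsec

θ ≈ B/d = (1.496 × 10^8) / (1.943 × 10^15) = 7.6994 × 10^-8 rad.
In arcseconds: 7.6994 × 10^-8 × 206265 = 0.015881″.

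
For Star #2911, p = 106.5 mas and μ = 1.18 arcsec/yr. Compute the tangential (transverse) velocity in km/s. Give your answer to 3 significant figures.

52.5 km/s

d = 1/p = 1/0.1065″ = 9.3897 pc.
v_t = 4.74 × μ × d = 4.74 × 1.18 × 9.3897 = 52.518 km/s.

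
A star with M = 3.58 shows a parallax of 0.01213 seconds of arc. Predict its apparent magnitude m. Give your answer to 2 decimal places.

m = 8.16

d = 1/p = 1/0.01213″ = 82.44 pc.
m − M = 5 log₁₀ d − 5 = 5 log₁₀(82.44) − 5 = 9.5807 − 5 = 4.5807.
m = M + (m − M) = 3.58 + 4.5807 = 8.16.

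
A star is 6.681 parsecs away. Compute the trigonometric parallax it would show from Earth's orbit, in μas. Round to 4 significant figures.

149700 μas

p = 1/d = 1/6.681 = 0.14968 arcsec.
= 0.14968 × 10⁶ = 1.4968 × 10^5 μas.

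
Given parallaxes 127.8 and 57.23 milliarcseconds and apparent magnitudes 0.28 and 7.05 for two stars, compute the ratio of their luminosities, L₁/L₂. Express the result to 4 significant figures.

d₁ = 1/p₁ = 1/0.1278″ = 7.8247 pc; d₂ = 1/p₂ = 1/0.05723″ = 17.473 pc.
M₁ = m₁ − 5 log₁₀ d₁ + 5 = 0.28 − 4.4673 + 5 = 0.8127.
M₂ = 7.05 − 6.2118 + 5 = 5.8382.
L₁/L₂ = 10^(0.4(M₂ − M₁)) = 10^(0.4 × 5.0255) = 10^2.01020 = 102.38.

L₁/L₂ = 102.4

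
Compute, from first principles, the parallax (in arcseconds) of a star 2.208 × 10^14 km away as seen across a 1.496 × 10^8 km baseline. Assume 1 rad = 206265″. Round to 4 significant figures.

θ ≈ B/d = (1.496 × 10^8) / (2.208 × 10^14) = 6.7754 × 10^-7 rad.
In arcseconds: 6.7754 × 10^-7 × 206265 = 0.13975″.

0.1398 arcsec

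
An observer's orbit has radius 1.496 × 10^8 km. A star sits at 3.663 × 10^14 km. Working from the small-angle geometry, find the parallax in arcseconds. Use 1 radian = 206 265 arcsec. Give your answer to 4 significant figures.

θ ≈ B/d = (1.496 × 10^8) / (3.663 × 10^14) = 4.0841 × 10^-7 rad.
In arcseconds: 4.0841 × 10^-7 × 206265 = 0.084241″.

0.08424 arcsec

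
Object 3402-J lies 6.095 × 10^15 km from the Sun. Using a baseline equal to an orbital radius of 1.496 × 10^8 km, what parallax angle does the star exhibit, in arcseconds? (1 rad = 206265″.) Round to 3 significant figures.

0.00506 arcsec

θ ≈ B/d = (1.496 × 10^8) / (6.095 × 10^15) = 2.4545 × 10^-8 rad.
In arcseconds: 2.4545 × 10^-8 × 206265 = 0.0050628″.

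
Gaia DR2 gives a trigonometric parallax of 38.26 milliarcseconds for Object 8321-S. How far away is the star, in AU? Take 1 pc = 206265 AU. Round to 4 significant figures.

p = 38.26 milliarcseconds = 0.03826 arcsec.
d = 1/p = 1/0.03826 = 26.137 pc.
In AU: 26.137 × 206265 = 5.3911 × 10^6 AU.

5.391 × 10^6 AU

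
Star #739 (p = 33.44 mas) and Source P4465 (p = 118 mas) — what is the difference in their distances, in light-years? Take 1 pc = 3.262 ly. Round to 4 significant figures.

69.90 ly

d_A = 1/0.03344″ = 29.904 pc; d_B = 1/0.1180″ = 8.4746 pc.
|d_B − d_A| = |8.4746 − 29.904| = 21.429 pc = 21.429 × 3.262 ly = 69.901 ly.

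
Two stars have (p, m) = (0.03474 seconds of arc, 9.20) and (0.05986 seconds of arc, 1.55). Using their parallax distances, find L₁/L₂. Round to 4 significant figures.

L₁/L₂ = 0.002586

d₁ = 1/p₁ = 1/0.03474″ = 28.785 pc; d₂ = 1/p₂ = 1/0.05986″ = 16.706 pc.
M₁ = m₁ − 5 log₁₀ d₁ + 5 = 9.20 − 7.2958 + 5 = 6.9042.
M₂ = 1.55 − 6.1144 + 5 = 0.4356.
L₁/L₂ = 10^(0.4(M₂ − M₁)) = 10^(0.4 × (-6.4686)) = 10^(-2.58744) = 0.0025856.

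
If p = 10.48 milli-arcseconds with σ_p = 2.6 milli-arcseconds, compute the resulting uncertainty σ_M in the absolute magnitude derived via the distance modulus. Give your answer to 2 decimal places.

M = m − 5 log₁₀ d + 5 = m + 5 log₁₀ p + 5, so ∂M/∂p = 5/(p ln 10).
σ_M = (5/ln 10) · (σ_p/p) = 2.1715 × 2.6/10.48 = 2.1715 × 0.24809 = 0.53873.

σ_M = 0.54 mag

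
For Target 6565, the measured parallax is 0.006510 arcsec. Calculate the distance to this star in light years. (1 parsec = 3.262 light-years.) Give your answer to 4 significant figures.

501.1 light years

d = 1/p = 1/0.006510 = 153.61 pc.
In light-years: 153.61 × 3.262 = 501.08 ly.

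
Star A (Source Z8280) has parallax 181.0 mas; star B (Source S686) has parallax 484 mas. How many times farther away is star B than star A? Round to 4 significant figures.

Since d = 1/p, d_B/d_A = p_A/p_B.
= 181.0 / 484 = 0.37397.

0.3740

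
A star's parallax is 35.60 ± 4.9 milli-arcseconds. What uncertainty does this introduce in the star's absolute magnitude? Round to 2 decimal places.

M = m − 5 log₁₀ d + 5 = m + 5 log₁₀ p + 5, so ∂M/∂p = 5/(p ln 10).
σ_M = (5/ln 10) · (σ_p/p) = 2.1715 × 4.9/35.60 = 2.1715 × 0.13764 = 0.29889.

σ_M = 0.30 mag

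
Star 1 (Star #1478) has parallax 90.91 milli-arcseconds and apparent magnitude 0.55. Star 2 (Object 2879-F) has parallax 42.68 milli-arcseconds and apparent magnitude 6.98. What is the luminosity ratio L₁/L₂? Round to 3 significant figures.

L₁/L₂ = 82.3

d₁ = 1/p₁ = 1/0.09091″ = 11 pc; d₂ = 1/p₂ = 1/0.04268″ = 23.43 pc.
M₁ = m₁ − 5 log₁₀ d₁ + 5 = 0.55 − 5.2070 + 5 = 0.3430.
M₂ = 6.98 − 6.8489 + 5 = 5.1311.
L₁/L₂ = 10^(0.4(M₂ − M₁)) = 10^(0.4 × 4.7881) = 10^1.91524 = 82.27.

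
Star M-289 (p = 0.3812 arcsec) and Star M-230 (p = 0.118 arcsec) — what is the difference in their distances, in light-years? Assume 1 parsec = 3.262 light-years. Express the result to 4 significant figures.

19.09 ly

d_A = 1/0.3812″ = 2.6233 pc; d_B = 1/0.1180″ = 8.4746 pc.
|d_B − d_A| = |8.4746 − 2.6233| = 5.8513 pc = 5.8513 × 3.262 ly = 19.087 ly.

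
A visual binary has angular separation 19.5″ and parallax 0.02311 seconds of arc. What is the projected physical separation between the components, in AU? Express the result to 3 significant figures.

844 AU

d = 1/p = 1/0.02311″ = 43.271 pc.
At distance d (pc), an angle of θ arcsec spans θ·d AU: s = 19.5 × 43.271 = 843.78 AU.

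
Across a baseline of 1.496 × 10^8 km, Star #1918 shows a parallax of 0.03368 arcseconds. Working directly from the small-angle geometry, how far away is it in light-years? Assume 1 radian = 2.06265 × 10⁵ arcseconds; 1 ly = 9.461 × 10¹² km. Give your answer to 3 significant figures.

96.8 ly

θ = 0.03368″ = 0.03368/206265 = 1.6329 × 10^-7 rad.
d = B/θ = (1.496 × 10^8) / (1.6329 × 10^-7) = 9.1616 × 10^14 km = (9.1616 × 10^14) / (9.461 × 10^12) ly = 96.835 ly.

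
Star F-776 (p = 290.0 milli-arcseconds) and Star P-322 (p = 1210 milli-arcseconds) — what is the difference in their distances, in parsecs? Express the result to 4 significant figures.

d_A = 1/0.2900″ = 3.4483 pc; d_B = 1/1.210″ = 0.82645 pc.
|d_B − d_A| = |0.82645 − 3.4483| = 2.6219 pc.

2.622 pc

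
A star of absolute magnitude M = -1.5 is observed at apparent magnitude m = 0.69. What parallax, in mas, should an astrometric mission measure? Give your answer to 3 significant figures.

36.5 mas

m − M = 0.69 − (-1.5) = 2.19.
d = 10^((m−M)/5 + 1) = 10^1.438 = 27.416 pc.
p = 1/d = 1/27.416 = 0.036475 arcsec = 36.475 mas.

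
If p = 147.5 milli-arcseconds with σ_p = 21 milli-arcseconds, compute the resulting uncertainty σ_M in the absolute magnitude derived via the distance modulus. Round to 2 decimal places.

σ_M = 0.31 mag

M = m − 5 log₁₀ d + 5 = m + 5 log₁₀ p + 5, so ∂M/∂p = 5/(p ln 10).
σ_M = (5/ln 10) · (σ_p/p) = 2.1715 × 21/147.5 = 2.1715 × 0.14237 = 0.30916.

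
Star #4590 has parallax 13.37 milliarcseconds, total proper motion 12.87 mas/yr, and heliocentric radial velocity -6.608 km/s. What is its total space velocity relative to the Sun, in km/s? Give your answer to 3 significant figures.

8.03 km/s

d = 1/p = 1/0.01337″ = 74.794 pc.
μ = 12.87 mas/yr = 0.01287 ″/yr.
v_t = 4.740 μ d = 4.740 × 0.01287 × 74.794 = 4.5627 km/s.
v = √(v_r² + v_t²) = √((-6.608)² + 4.5627²) = √64.4839 = 8.0302 km/s.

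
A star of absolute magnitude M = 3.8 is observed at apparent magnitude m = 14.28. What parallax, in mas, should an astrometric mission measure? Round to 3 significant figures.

0.802 mas

m − M = 14.28 − 3.8 = 10.48.
d = 10^((m−M)/5 + 1) = 10^3.096 = 1247.4 pc.
p = 1/d = 1/1247.4 = 0.00080167 arcsec = 0.80167 mas.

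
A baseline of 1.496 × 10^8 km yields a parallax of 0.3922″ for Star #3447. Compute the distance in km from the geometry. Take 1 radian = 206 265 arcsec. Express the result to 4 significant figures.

θ = 0.3922″ = 0.3922/206265 = 1.9014 × 10^-6 rad.
d = B/θ = (1.496 × 10^8) / (1.9014 × 10^-6) = 7.8679 × 10^13 km.

7.868 × 10^13 km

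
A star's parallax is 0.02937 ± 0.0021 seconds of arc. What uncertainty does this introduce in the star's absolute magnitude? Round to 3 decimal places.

M = m − 5 log₁₀ d + 5 = m + 5 log₁₀ p + 5, so ∂M/∂p = 5/(p ln 10).
σ_M = (5/ln 10) · (σ_p/p) = 2.1715 × 0.0021/0.02937 = 2.1715 × 0.071502 = 0.15527.

σ_M = 0.155 mag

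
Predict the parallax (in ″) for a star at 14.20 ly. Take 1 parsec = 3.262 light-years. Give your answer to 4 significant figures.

0.2297 ″

d = 14.20 ly ÷ 3.262 = 4.3532 pc.
p = 1/d = 1/4.3532 = 0.22972 arcsec.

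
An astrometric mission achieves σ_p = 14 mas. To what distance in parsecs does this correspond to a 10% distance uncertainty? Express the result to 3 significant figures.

σ_d/d = σ_p/p, so the condition is σ_p/p ≤ 0.10, i.e. p ≥ σ_p/0.10.
p_min = 14/0.10 = 140 mas = 0.14 arcsec.
d_max = 1/p_min = 1/0.14 = 7.1429 pc.

7.14 pc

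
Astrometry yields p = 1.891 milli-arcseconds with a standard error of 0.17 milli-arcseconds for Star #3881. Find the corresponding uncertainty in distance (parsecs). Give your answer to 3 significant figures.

47.5 pc

d = 1/p, so σ_d = σ_p / p².
σ_d = 0.000170 / (0.001891)² = 0.000170 / 0.0000035759 = 47.54 pc.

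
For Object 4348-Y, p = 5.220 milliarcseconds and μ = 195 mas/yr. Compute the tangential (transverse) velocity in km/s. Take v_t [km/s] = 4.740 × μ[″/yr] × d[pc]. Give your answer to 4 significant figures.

d = 1/p = 1/0.005220″ = 191.57 pc.
μ = 195 mas/yr = 0.195 ″/yr.
v_t = 4.74 × μ × d = 4.74 × 0.195 × 191.57 = 177.07 km/s.

177.1 km/s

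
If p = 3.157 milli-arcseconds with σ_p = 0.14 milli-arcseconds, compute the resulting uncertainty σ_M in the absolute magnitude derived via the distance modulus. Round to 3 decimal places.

M = m − 5 log₁₀ d + 5 = m + 5 log₁₀ p + 5, so ∂M/∂p = 5/(p ln 10).
σ_M = (5/ln 10) · (σ_p/p) = 2.1715 × 0.14/3.157 = 2.1715 × 0.044346 = 0.096297.

σ_M = 0.096 mag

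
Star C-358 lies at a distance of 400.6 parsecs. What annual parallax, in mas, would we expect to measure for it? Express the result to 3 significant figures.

p = 1/d = 1/400.6 = 0.0024963 arcsec.
= 0.0024963 × 1000 = 2.4963 mas.

2.50 mas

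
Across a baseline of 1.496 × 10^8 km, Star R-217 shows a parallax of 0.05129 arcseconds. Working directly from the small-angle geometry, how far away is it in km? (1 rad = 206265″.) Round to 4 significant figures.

θ = 0.05129″ = 0.05129/206265 = 2.4866 × 10^-7 rad.
d = B/θ = (1.496 × 10^8) / (2.4866 × 10^-7) = 6.0162 × 10^14 km.

6.016 × 10^14 km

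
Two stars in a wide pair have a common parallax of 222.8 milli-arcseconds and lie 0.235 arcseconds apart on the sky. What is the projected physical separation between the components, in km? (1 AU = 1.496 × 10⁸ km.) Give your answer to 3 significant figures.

1.58 × 10^8 km

d = 1/p = 1/0.2228″ = 4.4883 pc.
At distance d (pc), an angle of θ arcsec spans θ·d AU: s = 0.235 × 4.4883 = 1.0548 AU.
= 1.0548 × 1.496 × 10⁸ km = 1.5780 × 10^8 km.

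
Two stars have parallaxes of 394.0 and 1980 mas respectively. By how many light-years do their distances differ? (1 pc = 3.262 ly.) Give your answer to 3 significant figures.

6.63 ly

d_A = 1/0.3940″ = 2.5381 pc; d_B = 1/1.980″ = 0.50505 pc.
|d_B − d_A| = |0.50505 − 2.5381| = 2.0331 pc = 2.0331 × 3.262 ly = 6.632 ly.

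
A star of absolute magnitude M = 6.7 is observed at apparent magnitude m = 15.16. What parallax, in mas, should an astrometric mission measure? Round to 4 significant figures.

m − M = 15.16 − 6.7 = 8.46.
d = 10^((m−M)/5 + 1) = 10^2.692 = 492.04 pc.
p = 1/d = 1/492.04 = 0.0020324 arcsec = 2.0324 mas.

2.032 mas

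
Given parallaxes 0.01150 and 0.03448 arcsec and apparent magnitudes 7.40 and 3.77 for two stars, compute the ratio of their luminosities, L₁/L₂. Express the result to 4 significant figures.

L₁/L₂ = 0.3175

d₁ = 1/p₁ = 1/0.01150″ = 86.957 pc; d₂ = 1/p₂ = 1/0.03448″ = 29.002 pc.
M₁ = m₁ − 5 log₁₀ d₁ + 5 = 7.40 − 9.6965 + 5 = 2.7035.
M₂ = 3.77 − 7.3121 + 5 = 1.4579.
L₁/L₂ = 10^(0.4(M₂ − M₁)) = 10^(0.4 × (-1.2456)) = 10^(-0.49824) = 0.31751.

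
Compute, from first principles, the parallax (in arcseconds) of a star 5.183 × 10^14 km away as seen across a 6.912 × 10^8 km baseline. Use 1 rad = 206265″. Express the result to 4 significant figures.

θ ≈ B/d = (6.912 × 10^8) / (5.183 × 10^14) = 1.3336 × 10^-6 rad.
In arcseconds: 1.3336 × 10^-6 × 206265 = 0.27508″.

0.2751 arcsec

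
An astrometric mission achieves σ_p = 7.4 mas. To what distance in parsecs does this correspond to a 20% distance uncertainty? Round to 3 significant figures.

σ_d/d = σ_p/p, so the condition is σ_p/p ≤ 0.20, i.e. p ≥ σ_p/0.20.
p_min = 7.4/0.20 = 37 mas = 0.037 arcsec.
d_max = 1/p_min = 1/0.037 = 27.027 pc.

27.0 pc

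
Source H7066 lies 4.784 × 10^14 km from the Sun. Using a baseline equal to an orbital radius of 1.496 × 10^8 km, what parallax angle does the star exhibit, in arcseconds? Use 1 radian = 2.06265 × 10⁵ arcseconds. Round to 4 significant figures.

θ ≈ B/d = (1.496 × 10^8) / (4.784 × 10^14) = 3.1271 × 10^-7 rad.
In arcseconds: 3.1271 × 10^-7 × 206265 = 0.064501″.

0.06450 arcsec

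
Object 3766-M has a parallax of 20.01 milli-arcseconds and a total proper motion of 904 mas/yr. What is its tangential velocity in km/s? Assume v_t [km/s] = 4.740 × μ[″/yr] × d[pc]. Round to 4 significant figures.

d = 1/p = 1/0.02001″ = 49.975 pc.
μ = 904 mas/yr = 0.904 ″/yr.
v_t = 4.74 × μ × d = 4.74 × 0.904 × 49.975 = 214.14 km/s.

214.1 km/s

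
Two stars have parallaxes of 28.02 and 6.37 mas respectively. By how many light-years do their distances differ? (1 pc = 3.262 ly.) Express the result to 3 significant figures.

d_A = 1/0.02802″ = 35.689 pc; d_B = 1/0.006370″ = 156.99 pc.
|d_B − d_A| = |156.99 − 35.689| = 121.3 pc = 121.3 × 3.262 ly = 395.68 ly.

396 ly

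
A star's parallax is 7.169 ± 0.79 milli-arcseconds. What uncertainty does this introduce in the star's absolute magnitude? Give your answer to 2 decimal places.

σ_M = 0.24 mag

M = m − 5 log₁₀ d + 5 = m + 5 log₁₀ p + 5, so ∂M/∂p = 5/(p ln 10).
σ_M = (5/ln 10) · (σ_p/p) = 2.1715 × 0.79/7.169 = 2.1715 × 0.1102 = 0.2393.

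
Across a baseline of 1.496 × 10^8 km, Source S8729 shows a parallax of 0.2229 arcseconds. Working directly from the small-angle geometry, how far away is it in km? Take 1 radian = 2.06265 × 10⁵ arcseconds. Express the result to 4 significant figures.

1.384 × 10^14 km

θ = 0.2229″ = 0.2229/206265 = 1.0806 × 10^-6 rad.
d = B/θ = (1.496 × 10^8) / (1.0806 × 10^-6) = 1.3844 × 10^14 km.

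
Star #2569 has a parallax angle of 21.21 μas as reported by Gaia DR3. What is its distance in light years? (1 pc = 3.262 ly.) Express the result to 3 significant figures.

p = 21.21 μas = 0.00002121 arcsec.
d = 1/p = 1/0.00002121 = 47148 pc.
In light-years: 47148 × 3.262 = 1.5380 × 10^5 ly.

154000 light years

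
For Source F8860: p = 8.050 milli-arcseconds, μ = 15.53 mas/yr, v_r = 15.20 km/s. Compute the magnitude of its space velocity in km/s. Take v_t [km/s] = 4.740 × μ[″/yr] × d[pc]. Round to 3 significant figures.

17.7 km/s

d = 1/p = 1/0.008050″ = 124.22 pc.
μ = 15.53 mas/yr = 0.01553 ″/yr.
v_t = 4.740 μ d = 4.740 × 0.01553 × 124.22 = 9.1441 km/s.
v = √(v_r² + v_t²) = √(15.20² + 9.1441²) = √314.655 = 17.739 km/s.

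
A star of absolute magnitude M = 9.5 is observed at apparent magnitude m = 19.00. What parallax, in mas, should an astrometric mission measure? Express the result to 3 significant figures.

1.26 mas

m − M = 19.00 − 9.5 = 9.50.
d = 10^((m−M)/5 + 1) = 10^2.900 = 794.33 pc.
p = 1/d = 1/794.33 = 0.0012589 arcsec = 1.2589 mas.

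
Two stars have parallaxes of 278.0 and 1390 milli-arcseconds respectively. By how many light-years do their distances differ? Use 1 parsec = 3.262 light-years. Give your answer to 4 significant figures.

9.387 ly

d_A = 1/0.2780″ = 3.5971 pc; d_B = 1/1.390″ = 0.71942 pc.
|d_B − d_A| = |0.71942 − 3.5971| = 2.8777 pc = 2.8777 × 3.262 ly = 9.3871 ly.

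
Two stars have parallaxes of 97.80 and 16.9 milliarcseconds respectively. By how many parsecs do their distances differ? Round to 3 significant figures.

48.9 pc

d_A = 1/0.09780″ = 10.225 pc; d_B = 1/0.01690″ = 59.172 pc.
|d_B − d_A| = |59.172 − 10.225| = 48.947 pc.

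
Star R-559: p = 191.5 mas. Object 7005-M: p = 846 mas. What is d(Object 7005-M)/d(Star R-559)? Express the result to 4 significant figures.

Since d = 1/p, d_B/d_A = p_A/p_B.
= 191.5 / 846 = 0.22636.

0.2264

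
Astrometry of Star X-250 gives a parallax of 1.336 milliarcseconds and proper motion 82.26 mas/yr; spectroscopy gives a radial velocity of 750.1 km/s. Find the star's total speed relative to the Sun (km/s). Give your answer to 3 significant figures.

805 km/s

d = 1/p = 1/0.001336″ = 748.5 pc.
μ = 82.26 mas/yr = 0.08226 ″/yr.
v_t = 4.740 μ d = 4.740 × 0.08226 × 748.5 = 291.85 km/s.
v = √(v_r² + v_t²) = √(750.1² + 291.85²) = √647826 = 804.88 km/s.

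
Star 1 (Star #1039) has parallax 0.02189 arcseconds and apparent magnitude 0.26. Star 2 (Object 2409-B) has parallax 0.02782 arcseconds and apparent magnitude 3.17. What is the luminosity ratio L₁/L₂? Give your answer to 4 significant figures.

L₁/L₂ = 23.56

d₁ = 1/p₁ = 1/0.02189″ = 45.683 pc; d₂ = 1/p₂ = 1/0.02782″ = 35.945 pc.
M₁ = m₁ − 5 log₁₀ d₁ + 5 = 0.26 − 8.2988 + 5 = -3.0388.
M₂ = 3.17 − 7.7782 + 5 = 0.3918.
L₁/L₂ = 10^(0.4(M₂ − M₁)) = 10^(0.4 × 3.4306) = 10^1.37224 = 23.564.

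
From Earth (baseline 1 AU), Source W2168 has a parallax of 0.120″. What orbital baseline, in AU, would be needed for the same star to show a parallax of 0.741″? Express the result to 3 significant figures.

6.18 AU

Parallax scales linearly with baseline: p ∝ B, so B = p_target / p_Earth × 1 AU.
B = 0.741 / 0.120 = 6.175 AU.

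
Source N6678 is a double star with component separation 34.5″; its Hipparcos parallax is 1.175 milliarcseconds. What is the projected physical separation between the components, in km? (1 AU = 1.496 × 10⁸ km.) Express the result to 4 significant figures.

4.393 × 10^12 km

d = 1/p = 1/0.001175″ = 851.06 pc.
At distance d (pc), an angle of θ arcsec spans θ·d AU: s = 34.5 × 851.06 = 29362 AU.
= 29362 × 1.496 × 10⁸ km = 4.3926 × 10^12 km.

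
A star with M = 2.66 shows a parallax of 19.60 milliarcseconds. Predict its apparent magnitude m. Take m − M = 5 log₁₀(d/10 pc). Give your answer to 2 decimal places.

d = 1/p = 1/0.01960″ = 51.02 pc.
m − M = 5 log₁₀ d − 5 = 5 log₁₀(51.02) − 5 = 8.5387 − 5 = 3.5387.
m = M + (m − M) = 2.66 + 3.5387 = 6.20.

m = 6.20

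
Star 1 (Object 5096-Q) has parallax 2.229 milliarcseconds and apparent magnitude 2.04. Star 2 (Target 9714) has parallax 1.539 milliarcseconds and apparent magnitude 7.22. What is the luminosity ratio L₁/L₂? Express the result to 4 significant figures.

d₁ = 1/p₁ = 1/0.002229″ = 448.63 pc; d₂ = 1/p₂ = 1/0.001539″ = 649.77 pc.
M₁ = m₁ − 5 log₁₀ d₁ + 5 = 2.04 − 13.2594 + 5 = -6.2194.
M₂ = 7.22 − 14.0638 + 5 = -1.8438.
L₁/L₂ = 10^(0.4(M₂ − M₁)) = 10^(0.4 × 4.3756) = 10^1.75024 = 56.265.

L₁/L₂ = 56.27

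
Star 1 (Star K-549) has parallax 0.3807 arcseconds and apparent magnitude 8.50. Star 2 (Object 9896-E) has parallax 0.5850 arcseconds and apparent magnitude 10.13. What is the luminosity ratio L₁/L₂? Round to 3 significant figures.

d₁ = 1/p₁ = 1/0.3807″ = 2.6267 pc; d₂ = 1/p₂ = 1/0.5850″ = 1.7094 pc.
M₁ = m₁ − 5 log₁₀ d₁ + 5 = 8.50 − 2.0971 + 5 = 11.4029.
M₂ = 10.13 − 1.1642 + 5 = 13.9658.
L₁/L₂ = 10^(0.4(M₂ − M₁)) = 10^(0.4 × 2.5629) = 10^1.02516 = 10.596.

L₁/L₂ = 10.6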